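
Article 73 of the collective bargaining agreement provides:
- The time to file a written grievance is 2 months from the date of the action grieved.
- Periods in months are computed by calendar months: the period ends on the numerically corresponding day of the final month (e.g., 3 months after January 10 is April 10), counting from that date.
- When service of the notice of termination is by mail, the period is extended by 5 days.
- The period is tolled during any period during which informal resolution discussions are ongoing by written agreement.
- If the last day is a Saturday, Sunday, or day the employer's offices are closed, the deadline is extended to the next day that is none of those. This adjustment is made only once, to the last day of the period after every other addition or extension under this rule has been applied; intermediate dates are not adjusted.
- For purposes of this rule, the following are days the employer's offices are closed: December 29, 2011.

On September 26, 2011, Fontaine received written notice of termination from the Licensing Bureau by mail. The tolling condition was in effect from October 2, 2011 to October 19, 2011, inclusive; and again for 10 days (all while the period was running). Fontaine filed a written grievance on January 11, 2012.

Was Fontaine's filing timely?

2 months after September 26, 2011 is November 26, 2011.
Service was by mail, adding 5 days: November 26, 2011 + 5 days = December 1, 2011.
From October 2, 2011 through October 19, 2011 inclusive is 18 days; tolling adds 18 days: December 1, 2011 + 18 days = December 19, 2011.
Tolling adds 10 days: December 19, 2011 + 10 days = December 29, 2011.
December 29, 2011 is a listed holiday. The next qualifying day is December 30, 2011.
The deadline is December 30, 2011; the filing on January 11, 2012 is after that date.

No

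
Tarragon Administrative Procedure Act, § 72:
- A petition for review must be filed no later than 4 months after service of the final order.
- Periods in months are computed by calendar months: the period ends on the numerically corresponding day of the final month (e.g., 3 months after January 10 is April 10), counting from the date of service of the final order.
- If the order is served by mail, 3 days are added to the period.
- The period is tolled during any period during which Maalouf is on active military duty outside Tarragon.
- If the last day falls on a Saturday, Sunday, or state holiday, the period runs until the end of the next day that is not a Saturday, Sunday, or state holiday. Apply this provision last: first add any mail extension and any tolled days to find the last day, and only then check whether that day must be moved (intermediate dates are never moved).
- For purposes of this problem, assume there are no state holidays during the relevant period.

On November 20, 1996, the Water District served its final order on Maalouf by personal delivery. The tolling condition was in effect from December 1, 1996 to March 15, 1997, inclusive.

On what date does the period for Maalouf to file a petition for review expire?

4 months after November 20, 1996 is March 20, 1997.
Service was not by mail, so no mail extension applies.
From December 1, 1996 through March 15, 1997 inclusive is 105 days; tolling adds 105 days: March 20, 1997 + 105 days = July 3, 1997.
July 3, 1997 is a Thursday and not a state holiday, so no extension applies.

July 3, 1997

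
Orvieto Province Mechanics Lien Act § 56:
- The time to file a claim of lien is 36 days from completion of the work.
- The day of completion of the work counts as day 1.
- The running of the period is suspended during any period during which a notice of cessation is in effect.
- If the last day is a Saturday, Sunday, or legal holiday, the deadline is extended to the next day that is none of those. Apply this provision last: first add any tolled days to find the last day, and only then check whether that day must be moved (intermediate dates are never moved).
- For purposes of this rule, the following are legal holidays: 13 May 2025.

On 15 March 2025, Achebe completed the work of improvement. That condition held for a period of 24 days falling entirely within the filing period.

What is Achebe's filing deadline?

May 14, 2025

Counting 15 March 2025 as day 1, day 36 is April 19, 2025.
Tolling adds 24 days: April 19, 2025 + 24 days = May 13, 2025.
May 13, 2025 is a listed holiday. The next qualifying day is May 14, 2025.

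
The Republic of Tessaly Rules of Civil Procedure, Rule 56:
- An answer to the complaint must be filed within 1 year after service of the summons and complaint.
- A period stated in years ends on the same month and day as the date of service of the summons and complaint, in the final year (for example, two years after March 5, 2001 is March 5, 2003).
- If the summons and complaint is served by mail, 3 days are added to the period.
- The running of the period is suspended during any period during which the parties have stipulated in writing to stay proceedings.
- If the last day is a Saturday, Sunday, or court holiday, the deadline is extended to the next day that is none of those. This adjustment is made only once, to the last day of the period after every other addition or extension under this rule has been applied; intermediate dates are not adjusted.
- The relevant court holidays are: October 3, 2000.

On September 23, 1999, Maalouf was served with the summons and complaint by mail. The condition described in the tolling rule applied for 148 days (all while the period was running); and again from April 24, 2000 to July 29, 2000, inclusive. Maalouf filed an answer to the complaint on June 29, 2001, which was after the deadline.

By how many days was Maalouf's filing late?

31 days

1 year after September 23, 1999 is September 23, 2000.
Service was by mail, adding 3 days: September 23, 2000 + 3 days = September 26, 2000.
Tolling adds 148 days: September 26, 2000 + 148 days = February 21, 2001.
From April 24, 2000 through July 29, 2000 inclusive is 97 days; tolling adds 97 days: February 21, 2001 + 97 days = May 29, 2001.
May 29, 2001 is a Tuesday and not a court holiday, so no extension applies.
The deadline is May 29, 2001; from May 29, 2001 to June 29, 2001 is 31 days.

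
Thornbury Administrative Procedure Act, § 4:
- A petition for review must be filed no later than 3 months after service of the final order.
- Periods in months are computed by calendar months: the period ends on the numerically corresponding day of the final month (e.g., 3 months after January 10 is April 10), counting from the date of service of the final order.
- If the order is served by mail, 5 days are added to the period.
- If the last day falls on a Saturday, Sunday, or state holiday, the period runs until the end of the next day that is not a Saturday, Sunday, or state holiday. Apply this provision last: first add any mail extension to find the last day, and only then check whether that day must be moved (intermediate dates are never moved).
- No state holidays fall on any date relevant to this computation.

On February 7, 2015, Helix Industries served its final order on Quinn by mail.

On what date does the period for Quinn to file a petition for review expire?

3 months after February 7, 2015 is May 7, 2015.
Service was by mail, adding 5 days: May 7, 2015 + 5 days = May 12, 2015.
May 12, 2015 is a Tuesday and not a state holiday, so no extension applies.

May 12, 2015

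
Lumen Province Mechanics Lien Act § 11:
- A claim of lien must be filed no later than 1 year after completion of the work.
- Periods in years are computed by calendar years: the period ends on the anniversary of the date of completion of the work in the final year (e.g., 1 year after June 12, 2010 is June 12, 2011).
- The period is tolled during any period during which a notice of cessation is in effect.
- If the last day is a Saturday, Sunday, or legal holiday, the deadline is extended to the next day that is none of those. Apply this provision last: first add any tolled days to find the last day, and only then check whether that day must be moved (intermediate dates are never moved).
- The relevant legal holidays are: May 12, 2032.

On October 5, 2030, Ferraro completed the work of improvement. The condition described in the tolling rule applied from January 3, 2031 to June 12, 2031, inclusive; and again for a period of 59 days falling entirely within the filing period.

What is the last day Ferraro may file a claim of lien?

1 year after October 5, 2030 is October 5, 2031.
From January 3, 2031 through June 12, 2031 inclusive is 161 days; tolling adds 161 days: October 5, 2031 + 161 days = March 14, 2032.
Tolling adds 59 days: March 14, 2032 + 59 days = May 12, 2032.
May 12, 2032 is a listed holiday. The next qualifying day is May 13, 2032.

May 13, 2032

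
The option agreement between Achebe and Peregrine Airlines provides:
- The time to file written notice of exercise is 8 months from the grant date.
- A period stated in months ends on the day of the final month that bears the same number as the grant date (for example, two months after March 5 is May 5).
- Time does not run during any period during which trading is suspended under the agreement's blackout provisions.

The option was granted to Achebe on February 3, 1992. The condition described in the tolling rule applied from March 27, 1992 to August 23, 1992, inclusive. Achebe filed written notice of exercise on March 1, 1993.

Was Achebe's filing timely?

8 months after February 3, 1992 is October 3, 1992.
From March 27, 1992 through August 23, 1992 inclusive is 150 days; tolling adds 150 days: October 3, 1992 + 150 days = March 2, 1993.
The deadline is March 2, 1993; the filing on March 1, 1993 is on or before that date.

Yes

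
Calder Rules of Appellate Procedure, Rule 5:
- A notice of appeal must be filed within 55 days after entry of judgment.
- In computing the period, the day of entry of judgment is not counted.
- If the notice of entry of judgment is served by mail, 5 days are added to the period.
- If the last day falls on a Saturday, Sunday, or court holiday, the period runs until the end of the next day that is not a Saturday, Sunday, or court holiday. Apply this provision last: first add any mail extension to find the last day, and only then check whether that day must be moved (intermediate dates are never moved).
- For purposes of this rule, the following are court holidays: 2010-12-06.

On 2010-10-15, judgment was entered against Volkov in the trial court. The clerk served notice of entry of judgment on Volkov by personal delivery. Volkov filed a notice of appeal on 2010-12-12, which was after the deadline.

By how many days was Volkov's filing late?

3 days

55 days after 2010-10-15 is December 9, 2010.
Service was not by mail, so no mail extension applies.
December 9, 2010 is a Thursday and not a court holiday, so no extension applies.
The deadline is December 9, 2010; from December 9, 2010 to December 12, 2010 is 3 days.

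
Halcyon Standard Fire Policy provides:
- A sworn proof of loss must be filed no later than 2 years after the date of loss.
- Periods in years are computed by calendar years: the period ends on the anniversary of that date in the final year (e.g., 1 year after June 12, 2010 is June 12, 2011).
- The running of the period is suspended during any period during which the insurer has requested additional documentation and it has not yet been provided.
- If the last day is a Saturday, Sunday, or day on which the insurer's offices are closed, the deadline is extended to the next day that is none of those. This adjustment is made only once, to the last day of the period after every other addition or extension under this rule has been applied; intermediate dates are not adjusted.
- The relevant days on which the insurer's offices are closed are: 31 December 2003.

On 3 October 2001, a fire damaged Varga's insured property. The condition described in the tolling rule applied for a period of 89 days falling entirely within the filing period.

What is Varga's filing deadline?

2 years after 3 October 2001 is October 3, 2003.
Tolling adds 89 days: October 3, 2003 + 89 days = December 31, 2003.
December 31, 2003 is a listed holiday. The next qualifying day is January 1, 2004.

January 1, 2004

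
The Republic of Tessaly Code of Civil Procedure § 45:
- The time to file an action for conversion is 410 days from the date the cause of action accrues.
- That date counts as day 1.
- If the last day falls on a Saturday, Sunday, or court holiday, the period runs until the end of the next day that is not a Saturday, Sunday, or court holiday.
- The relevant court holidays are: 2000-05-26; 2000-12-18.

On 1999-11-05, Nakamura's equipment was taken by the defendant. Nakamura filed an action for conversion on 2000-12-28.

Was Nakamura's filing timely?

No

Counting 1999-11-05 as day 1, day 410 is December 18, 2000.
December 18, 2000 is a listed holiday. The next qualifying day is December 19, 2000.
The deadline is December 19, 2000; the filing on December 28, 2000 is after that date.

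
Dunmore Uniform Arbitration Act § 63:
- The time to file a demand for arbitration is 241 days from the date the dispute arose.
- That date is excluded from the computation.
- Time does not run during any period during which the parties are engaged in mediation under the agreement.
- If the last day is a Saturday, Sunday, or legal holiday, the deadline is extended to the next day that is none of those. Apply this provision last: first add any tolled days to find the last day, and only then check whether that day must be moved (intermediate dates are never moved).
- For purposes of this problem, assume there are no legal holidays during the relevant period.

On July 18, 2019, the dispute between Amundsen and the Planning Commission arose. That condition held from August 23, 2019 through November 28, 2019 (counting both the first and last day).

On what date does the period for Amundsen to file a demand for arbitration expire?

241 days after July 18, 2019 is March 15, 2020.
From August 23, 2019 through November 28, 2019 inclusive is 98 days; tolling adds 98 days: March 15, 2020 + 98 days = June 21, 2020.
June 21, 2020 is Sunday. The next qualifying day is June 22, 2020.

June 22, 2020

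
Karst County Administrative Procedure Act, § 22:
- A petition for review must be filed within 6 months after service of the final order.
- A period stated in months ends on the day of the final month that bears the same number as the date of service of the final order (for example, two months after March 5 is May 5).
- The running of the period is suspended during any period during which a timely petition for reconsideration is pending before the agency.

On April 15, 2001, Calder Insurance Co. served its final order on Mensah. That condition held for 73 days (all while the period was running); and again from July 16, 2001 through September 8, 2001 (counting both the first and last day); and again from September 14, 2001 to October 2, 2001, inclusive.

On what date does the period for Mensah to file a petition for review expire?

6 months after April 15, 2001 is October 15, 2001.
Tolling adds 73 days: October 15, 2001 + 73 days = December 27, 2001.
From July 16, 2001 through September 8, 2001 inclusive is 55 days; tolling adds 55 days: December 27, 2001 + 55 days = February 20, 2002.
From September 14, 2001 through October 2, 2001 inclusive is 19 days; tolling adds 19 days: February 20, 2002 + 19 days = March 11, 2002.

March 11, 2002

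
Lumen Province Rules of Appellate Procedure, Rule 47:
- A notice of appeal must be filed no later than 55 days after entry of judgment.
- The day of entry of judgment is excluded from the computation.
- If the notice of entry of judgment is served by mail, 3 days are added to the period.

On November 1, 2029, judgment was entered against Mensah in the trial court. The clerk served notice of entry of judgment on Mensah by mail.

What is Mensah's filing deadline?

55 days after November 1, 2029 is December 26, 2029.
Service was by mail, adding 3 days: December 26, 2029 + 3 days = December 29, 2029.

December 29, 2029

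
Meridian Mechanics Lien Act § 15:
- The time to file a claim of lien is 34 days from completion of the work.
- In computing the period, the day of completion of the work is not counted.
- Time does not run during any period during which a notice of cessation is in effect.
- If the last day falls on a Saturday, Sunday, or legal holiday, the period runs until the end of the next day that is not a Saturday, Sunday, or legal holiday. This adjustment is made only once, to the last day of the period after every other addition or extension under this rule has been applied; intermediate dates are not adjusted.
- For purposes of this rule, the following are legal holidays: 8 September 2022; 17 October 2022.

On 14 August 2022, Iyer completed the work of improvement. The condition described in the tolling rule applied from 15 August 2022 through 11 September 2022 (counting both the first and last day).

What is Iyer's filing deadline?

October 18, 2022

34 days after 14 August 2022 is September 17, 2022.
From August 15, 2022 through September 11, 2022 inclusive is 28 days; tolling adds 28 days: September 17, 2022 + 28 days = October 15, 2022.
October 15, 2022 is Saturday; October 16, 2022 is Sunday; October 17, 2022 is a listed holiday. The next qualifying day is October 18, 2022.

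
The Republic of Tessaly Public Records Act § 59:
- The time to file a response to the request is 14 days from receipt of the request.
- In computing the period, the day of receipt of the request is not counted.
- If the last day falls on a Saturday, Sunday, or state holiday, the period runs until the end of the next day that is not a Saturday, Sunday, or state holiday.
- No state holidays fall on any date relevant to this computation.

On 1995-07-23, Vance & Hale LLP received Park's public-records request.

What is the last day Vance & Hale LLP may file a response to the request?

14 days after 1995-07-23 is August 6, 1995.
August 6, 1995 is Sunday. The next qualifying day is August 7, 1995.

August 7, 1995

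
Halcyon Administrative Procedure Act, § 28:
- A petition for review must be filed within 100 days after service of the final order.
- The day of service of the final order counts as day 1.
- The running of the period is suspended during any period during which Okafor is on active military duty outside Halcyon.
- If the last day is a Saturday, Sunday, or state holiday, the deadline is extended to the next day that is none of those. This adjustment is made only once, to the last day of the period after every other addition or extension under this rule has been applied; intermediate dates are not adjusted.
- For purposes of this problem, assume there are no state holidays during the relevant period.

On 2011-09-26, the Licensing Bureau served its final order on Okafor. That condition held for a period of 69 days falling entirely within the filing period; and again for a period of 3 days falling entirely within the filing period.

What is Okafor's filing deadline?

Counting 2011-09-26 as day 1, day 100 is January 3, 2012.
Tolling adds 69 days: January 3, 2012 + 69 days = March 12, 2012.
Tolling adds 3 days: March 12, 2012 + 3 days = March 15, 2012.
March 15, 2012 is a Thursday and not a state holiday, so no extension applies.

March 15, 2012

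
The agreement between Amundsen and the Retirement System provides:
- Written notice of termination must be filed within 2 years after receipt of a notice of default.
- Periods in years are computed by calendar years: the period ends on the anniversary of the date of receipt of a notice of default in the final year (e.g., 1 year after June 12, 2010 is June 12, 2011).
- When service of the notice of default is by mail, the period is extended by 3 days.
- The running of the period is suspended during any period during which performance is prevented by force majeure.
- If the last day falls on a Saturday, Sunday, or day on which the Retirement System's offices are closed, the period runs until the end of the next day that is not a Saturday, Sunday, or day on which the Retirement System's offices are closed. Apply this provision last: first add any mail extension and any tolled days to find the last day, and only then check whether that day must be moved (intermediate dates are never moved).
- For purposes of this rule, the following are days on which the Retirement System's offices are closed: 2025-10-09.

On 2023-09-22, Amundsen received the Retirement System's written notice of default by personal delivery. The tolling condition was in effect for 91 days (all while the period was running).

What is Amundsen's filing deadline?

December 22, 2025

2 years after 2023-09-22 is September 22, 2025.
Service was not by mail, so no mail extension applies.
Tolling adds 91 days: September 22, 2025 + 91 days = December 22, 2025.
December 22, 2025 is a Monday and not a day on which the Retirement System's offices are closed, so no extension applies.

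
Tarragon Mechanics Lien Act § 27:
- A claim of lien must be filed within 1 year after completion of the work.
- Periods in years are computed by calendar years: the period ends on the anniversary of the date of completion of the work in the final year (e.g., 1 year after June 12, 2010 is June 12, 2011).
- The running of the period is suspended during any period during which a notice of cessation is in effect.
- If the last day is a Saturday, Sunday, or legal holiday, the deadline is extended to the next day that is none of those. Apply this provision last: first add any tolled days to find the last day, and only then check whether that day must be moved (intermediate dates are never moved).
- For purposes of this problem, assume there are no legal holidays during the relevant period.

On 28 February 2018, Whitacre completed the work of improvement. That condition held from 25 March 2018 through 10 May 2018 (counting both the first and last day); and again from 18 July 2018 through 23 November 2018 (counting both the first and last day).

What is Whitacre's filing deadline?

1 year after 28 February 2018 is February 28, 2019.
From March 25, 2018 through May 10, 2018 inclusive is 47 days; tolling adds 47 days: February 28, 2019 + 47 days = April 16, 2019.
From July 18, 2018 through November 23, 2018 inclusive is 129 days; tolling adds 129 days: April 16, 2019 + 129 days = August 23, 2019.
August 23, 2019 is a Friday and not a legal holiday, so no extension applies.

August 23, 2019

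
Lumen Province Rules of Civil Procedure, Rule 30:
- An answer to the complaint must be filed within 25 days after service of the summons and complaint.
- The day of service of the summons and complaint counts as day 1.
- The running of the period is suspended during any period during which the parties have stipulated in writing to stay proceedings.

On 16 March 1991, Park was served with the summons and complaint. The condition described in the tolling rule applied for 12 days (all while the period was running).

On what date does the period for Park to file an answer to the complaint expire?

April 21, 1991

Counting 16 March 1991 as day 1, day 25 is April 9, 1991.
Tolling adds 12 days: April 9, 1991 + 12 days = April 21, 1991.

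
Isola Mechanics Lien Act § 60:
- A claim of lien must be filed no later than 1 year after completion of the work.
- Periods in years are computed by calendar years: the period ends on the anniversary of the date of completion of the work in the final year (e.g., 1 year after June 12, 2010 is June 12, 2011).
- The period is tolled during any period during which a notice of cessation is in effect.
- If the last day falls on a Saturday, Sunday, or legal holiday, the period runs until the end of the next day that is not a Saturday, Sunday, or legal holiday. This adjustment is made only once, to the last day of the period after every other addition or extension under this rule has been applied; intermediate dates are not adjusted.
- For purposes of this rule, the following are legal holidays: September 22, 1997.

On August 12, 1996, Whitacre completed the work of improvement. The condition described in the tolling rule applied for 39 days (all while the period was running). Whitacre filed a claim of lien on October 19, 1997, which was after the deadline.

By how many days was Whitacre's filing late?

26 days

1 year after August 12, 1996 is August 12, 1997.
Tolling adds 39 days: August 12, 1997 + 39 days = September 20, 1997.
September 20, 1997 is Saturday; September 21, 1997 is Sunday; September 22, 1997 is a listed holiday. The next qualifying day is September 23, 1997.
The deadline is September 23, 1997; from September 23, 1997 to October 19, 1997 is 26 days.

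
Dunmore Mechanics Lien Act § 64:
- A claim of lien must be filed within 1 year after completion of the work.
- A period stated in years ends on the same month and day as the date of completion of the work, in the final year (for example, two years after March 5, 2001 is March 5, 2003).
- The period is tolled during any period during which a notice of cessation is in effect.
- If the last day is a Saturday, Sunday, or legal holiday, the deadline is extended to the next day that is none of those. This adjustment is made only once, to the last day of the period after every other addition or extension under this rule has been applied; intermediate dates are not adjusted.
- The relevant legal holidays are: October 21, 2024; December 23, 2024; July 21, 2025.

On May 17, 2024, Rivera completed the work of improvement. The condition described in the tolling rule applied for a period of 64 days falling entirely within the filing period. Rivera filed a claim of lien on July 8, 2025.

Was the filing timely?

Yes

1 year after May 17, 2024 is May 17, 2025.
Tolling adds 64 days: May 17, 2025 + 64 days = July 20, 2025.
July 20, 2025 is Sunday; July 21, 2025 is a listed holiday. The next qualifying day is July 22, 2025.
The deadline is July 22, 2025; the filing on July 8, 2025 is on or before that date.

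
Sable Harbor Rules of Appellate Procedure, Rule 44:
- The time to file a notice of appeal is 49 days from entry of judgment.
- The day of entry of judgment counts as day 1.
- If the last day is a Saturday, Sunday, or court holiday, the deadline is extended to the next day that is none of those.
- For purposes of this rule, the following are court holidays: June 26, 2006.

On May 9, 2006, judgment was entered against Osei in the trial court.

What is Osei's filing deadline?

June 27, 2006

Counting May 9, 2006 as day 1, day 49 is June 26, 2006.
June 26, 2006 is a listed holiday. The next qualifying day is June 27, 2006.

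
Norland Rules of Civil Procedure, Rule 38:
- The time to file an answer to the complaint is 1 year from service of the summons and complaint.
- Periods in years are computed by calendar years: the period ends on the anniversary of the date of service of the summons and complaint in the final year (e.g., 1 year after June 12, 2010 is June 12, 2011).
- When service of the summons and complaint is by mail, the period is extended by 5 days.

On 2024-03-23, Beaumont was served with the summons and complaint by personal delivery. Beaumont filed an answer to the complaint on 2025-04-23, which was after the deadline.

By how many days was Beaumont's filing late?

31 days

1 year after 2024-03-23 is March 23, 2025.
Service was not by mail, so no mail extension applies.
The deadline is March 23, 2025; from March 23, 2025 to April 23, 2025 is 31 days.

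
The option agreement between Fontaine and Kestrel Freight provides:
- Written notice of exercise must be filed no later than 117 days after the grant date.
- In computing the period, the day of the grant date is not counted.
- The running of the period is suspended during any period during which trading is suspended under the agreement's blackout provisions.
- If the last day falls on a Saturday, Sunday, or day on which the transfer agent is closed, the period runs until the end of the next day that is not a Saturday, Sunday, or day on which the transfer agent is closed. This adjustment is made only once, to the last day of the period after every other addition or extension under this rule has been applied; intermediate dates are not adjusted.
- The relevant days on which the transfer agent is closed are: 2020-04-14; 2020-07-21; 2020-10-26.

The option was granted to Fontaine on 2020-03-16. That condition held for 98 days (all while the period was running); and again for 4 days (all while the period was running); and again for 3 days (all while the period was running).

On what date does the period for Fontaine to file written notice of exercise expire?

October 27, 2020

117 days after 2020-03-16 is July 11, 2020.
Tolling adds 98 days: July 11, 2020 + 98 days = October 17, 2020.
Tolling adds 4 days: October 17, 2020 + 4 days = October 21, 2020.
Tolling adds 3 days: October 21, 2020 + 3 days = October 24, 2020.
October 24, 2020 is Saturday; October 25, 2020 is Sunday; October 26, 2020 is a listed holiday. The next qualifying day is October 27, 2020.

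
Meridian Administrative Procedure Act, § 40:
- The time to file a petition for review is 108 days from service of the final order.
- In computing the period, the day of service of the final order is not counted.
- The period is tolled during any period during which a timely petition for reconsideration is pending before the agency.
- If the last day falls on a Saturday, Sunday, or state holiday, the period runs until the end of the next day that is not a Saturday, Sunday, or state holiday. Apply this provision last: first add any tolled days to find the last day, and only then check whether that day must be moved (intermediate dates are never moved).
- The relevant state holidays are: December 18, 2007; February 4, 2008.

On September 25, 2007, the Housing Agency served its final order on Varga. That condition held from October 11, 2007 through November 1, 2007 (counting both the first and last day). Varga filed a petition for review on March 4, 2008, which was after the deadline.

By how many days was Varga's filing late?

28 days

108 days after September 25, 2007 is January 11, 2008.
From October 11, 2007 through November 1, 2007 inclusive is 22 days; tolling adds 22 days: January 11, 2008 + 22 days = February 2, 2008.
February 2, 2008 is Saturday; February 3, 2008 is Sunday; February 4, 2008 is a listed holiday. The next qualifying day is February 5, 2008.
The deadline is February 5, 2008; from February 5, 2008 to March 4, 2008 is 28 days.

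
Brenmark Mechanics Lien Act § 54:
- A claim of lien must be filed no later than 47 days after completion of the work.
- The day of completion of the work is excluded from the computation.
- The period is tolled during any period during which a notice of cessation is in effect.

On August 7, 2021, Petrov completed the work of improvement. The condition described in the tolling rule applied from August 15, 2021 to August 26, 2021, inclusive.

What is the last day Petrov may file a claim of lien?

47 days after August 7, 2021 is September 23, 2021.
From August 15, 2021 through August 26, 2021 inclusive is 12 days; tolling adds 12 days: September 23, 2021 + 12 days = October 5, 2021.

October 5, 2021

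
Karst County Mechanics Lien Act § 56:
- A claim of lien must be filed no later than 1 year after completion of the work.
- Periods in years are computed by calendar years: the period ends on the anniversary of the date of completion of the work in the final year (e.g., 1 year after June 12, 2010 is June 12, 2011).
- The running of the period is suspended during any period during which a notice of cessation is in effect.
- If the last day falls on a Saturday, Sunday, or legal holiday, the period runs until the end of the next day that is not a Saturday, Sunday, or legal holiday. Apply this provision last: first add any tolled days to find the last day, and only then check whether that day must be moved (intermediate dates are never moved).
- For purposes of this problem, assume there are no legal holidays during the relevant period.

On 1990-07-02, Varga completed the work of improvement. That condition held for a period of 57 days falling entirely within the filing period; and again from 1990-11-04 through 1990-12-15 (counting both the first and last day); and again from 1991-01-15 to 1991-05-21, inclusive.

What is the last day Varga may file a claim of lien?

1 year after 1990-07-02 is July 2, 1991.
Tolling adds 57 days: July 2, 1991 + 57 days = August 28, 1991.
From November 4, 1990 through December 15, 1990 inclusive is 42 days; tolling adds 42 days: August 28, 1991 + 42 days = October 9, 1991.
From January 15, 1991 through May 21, 1991 inclusive is 127 days; tolling adds 127 days: October 9, 1991 + 127 days = February 13, 1992.
February 13, 1992 is a Thursday and not a legal holiday, so no extension applies.

February 13, 1992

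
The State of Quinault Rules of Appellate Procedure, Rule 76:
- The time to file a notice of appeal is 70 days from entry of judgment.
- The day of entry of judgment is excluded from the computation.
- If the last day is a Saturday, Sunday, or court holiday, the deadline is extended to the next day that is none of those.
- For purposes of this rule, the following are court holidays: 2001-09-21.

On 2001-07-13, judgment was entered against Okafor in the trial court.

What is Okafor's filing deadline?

September 24, 2001

70 days after 2001-07-13 is September 21, 2001.
September 21, 2001 is a listed holiday; September 22, 2001 is Saturday; September 23, 2001 is Sunday. The next qualifying day is September 24, 2001.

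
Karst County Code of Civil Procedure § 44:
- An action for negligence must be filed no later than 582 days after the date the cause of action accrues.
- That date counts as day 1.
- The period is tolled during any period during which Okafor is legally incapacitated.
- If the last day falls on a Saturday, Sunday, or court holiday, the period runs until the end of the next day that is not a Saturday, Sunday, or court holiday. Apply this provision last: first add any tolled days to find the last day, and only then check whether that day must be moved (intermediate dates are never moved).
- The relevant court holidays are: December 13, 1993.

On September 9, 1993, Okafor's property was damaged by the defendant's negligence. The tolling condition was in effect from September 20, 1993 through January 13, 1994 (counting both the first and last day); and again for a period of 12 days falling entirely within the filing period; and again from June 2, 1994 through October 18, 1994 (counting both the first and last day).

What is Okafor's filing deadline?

Counting September 9, 1993 as day 1, day 582 is April 13, 1995.
From September 20, 1993 through January 13, 1994 inclusive is 116 days; tolling adds 116 days: April 13, 1995 + 116 days = August 7, 1995.
Tolling adds 12 days: August 7, 1995 + 12 days = August 19, 1995.
From June 2, 1994 through October 18, 1994 inclusive is 139 days; tolling adds 139 days: August 19, 1995 + 139 days = January 5, 1996.
January 5, 1996 is a Friday and not a court holiday, so no extension applies.

January 5, 1996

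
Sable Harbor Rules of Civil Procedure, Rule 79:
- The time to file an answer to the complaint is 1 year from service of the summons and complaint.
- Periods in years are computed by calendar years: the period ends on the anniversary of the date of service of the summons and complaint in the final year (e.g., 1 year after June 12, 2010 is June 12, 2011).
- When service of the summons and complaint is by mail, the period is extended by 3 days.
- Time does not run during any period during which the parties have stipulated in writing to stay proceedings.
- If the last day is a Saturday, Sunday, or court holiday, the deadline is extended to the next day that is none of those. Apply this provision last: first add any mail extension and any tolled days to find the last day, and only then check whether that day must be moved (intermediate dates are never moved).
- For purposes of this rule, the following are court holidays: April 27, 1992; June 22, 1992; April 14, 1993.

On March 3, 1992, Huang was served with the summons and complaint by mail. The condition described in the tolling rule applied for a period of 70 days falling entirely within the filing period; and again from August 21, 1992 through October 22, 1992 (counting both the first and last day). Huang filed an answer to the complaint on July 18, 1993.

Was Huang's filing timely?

Yes

1 year after March 3, 1992 is March 3, 1993.
Service was by mail, adding 3 days: March 3, 1993 + 3 days = March 6, 1993.
Tolling adds 70 days: March 6, 1993 + 70 days = May 15, 1993.
From August 21, 1992 through October 22, 1992 inclusive is 63 days; tolling adds 63 days: May 15, 1993 + 63 days = July 17, 1993.
July 17, 1993 is Saturday; July 18, 1993 is Sunday. The next qualifying day is July 19, 1993.
The deadline is July 19, 1993; the filing on July 18, 1993 is on or before that date.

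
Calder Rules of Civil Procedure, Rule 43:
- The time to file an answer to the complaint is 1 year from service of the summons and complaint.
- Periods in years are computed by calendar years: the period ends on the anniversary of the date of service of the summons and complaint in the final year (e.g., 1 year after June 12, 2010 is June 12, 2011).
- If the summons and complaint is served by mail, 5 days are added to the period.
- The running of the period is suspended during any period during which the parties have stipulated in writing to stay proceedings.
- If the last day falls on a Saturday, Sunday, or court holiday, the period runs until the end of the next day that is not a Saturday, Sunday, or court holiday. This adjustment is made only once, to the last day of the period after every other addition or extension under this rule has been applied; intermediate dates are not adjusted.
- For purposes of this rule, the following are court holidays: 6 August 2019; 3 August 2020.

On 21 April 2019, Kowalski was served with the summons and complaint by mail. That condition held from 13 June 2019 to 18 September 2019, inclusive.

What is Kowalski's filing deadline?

1 year after 21 April 2019 is April 21, 2020.
Service was by mail, adding 5 days: April 21, 2020 + 5 days = April 26, 2020.
From June 13, 2019 through September 18, 2019 inclusive is 98 days; tolling adds 98 days: April 26, 2020 + 98 days = August 2, 2020.
August 2, 2020 is Sunday; August 3, 2020 is a listed holiday. The next qualifying day is August 4, 2020.

August 4, 2020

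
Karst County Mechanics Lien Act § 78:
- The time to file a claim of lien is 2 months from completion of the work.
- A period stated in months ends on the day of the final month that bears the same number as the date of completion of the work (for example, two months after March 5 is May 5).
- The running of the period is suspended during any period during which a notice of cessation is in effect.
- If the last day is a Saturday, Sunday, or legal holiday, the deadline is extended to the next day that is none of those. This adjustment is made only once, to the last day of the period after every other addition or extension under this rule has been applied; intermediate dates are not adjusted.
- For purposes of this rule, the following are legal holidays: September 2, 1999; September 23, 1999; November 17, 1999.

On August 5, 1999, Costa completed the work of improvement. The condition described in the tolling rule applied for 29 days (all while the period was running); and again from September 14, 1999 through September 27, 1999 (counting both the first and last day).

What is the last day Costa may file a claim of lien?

November 18, 1999

2 months after August 5, 1999 is October 5, 1999.
Tolling adds 29 days: October 5, 1999 + 29 days = November 3, 1999.
From September 14, 1999 through September 27, 1999 inclusive is 14 days; tolling adds 14 days: November 3, 1999 + 14 days = November 17, 1999.
November 17, 1999 is a listed holiday. The next qualifying day is November 18, 1999.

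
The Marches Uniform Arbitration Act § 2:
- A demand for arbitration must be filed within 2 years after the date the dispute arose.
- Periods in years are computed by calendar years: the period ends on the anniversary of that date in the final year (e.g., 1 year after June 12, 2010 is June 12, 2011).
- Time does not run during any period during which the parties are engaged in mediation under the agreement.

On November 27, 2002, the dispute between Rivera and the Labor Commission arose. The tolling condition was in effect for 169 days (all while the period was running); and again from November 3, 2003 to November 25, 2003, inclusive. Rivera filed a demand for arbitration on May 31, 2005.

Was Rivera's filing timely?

Yes

2 years after November 27, 2002 is November 27, 2004.
Tolling adds 169 days: November 27, 2004 + 169 days = May 15, 2005.
From November 3, 2003 through November 25, 2003 inclusive is 23 days; tolling adds 23 days: May 15, 2005 + 23 days = June 7, 2005.
The deadline is June 7, 2005; the filing on May 31, 2005 is on or before that date.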